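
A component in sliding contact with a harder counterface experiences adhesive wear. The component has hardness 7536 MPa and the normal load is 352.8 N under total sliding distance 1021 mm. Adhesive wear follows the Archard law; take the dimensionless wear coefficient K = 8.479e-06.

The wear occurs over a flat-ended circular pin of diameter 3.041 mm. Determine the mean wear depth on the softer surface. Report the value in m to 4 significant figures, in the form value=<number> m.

value=5.580e-08 m

Every step carries full float precision, and printed values are rounded. Rounded once at the end to four significant figures.
The distance L = 1021 mm = 1.021 m.
Hardness H = 7536 MPa = 7.536e+09 Pa.
Pin diameter d = 3.041 mm = 0.003041 m. Contact area A = π·d²/4 = π·(0.003041 m)²/4 = 7.263e-06 m².
Restated in SI base units: W = 352.8 N, H = 7.536e+09 Pa, K = 8.479e-06.
Archard volume V = K·W·L/H = 8.479e-06 · 352.8 · 1.021 / 7.536e+09 = 4.053e-13 m³.
Depth of wear h = V/A = 4.053e-13 / 7.263e-06 = 5.580e-08 m.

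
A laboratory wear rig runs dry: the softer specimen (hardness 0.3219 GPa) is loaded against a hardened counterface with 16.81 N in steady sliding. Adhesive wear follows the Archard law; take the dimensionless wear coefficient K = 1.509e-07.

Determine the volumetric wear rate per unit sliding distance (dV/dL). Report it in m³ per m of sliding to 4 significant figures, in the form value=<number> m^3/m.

value=7.880e-15 m^3/m

Each operation maintains full precision — intermediate values are displayed rounded. Rounded just once: four significant digits.
Convert: Hardness H = 0.3219 GPa = 3.219e+08 Pa.
Collected in SI base units: W = 16.81 N, H = 3.219e+08 Pa, K = 1.509e-07.
The wear rate dV/dL = K·W/H — distance-free: 1.509e-07 · 16.81 / 3.219e+08 = 7.880e-15 m³/m.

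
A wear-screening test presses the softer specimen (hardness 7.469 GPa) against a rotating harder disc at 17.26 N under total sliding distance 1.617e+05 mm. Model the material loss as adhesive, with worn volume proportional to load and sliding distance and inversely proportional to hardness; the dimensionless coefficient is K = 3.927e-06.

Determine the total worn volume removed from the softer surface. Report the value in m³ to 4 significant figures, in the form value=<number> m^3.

Every step holds full precision — the intermediates are printed rounded. Rounded once at the end: 4 significant figures.
Convert: Distance covered L = 1.617e+05 mm = 161.7 m.
Convert: Hardness H = 7.469 GPa = 7.469e+09 Pa.
Working in SI base units: W = 17.26 N, H = 7.469e+09 Pa, K = 3.927e-06.
The Archard volume V = K·W·L/H = 3.927e-06 · 17.26 · 161.7 / 7.469e+09 = 1.467e-12 m³.

value=1.467e-12 m^3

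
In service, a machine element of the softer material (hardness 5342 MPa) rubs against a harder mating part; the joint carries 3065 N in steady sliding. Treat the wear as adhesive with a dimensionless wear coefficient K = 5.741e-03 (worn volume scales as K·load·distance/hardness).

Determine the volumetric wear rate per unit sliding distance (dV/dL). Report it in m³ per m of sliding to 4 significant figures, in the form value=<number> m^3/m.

value=3.294e-09 m^3/m

All arithmetic runs at full precision, and intermediate values are printed rounded. Rounded just once to four significant digits.
Convert: Hardness H = 5342 MPa = 5.342e+09 Pa.
In SI base units: W = 3065 N, H = 5.342e+09 Pa, K = 5.741e-03.
Wear rate dV/dL = K·W/H (independent of L): 5.741e-03 · 3065 / 5.342e+09 = 3.294e-09 m³/m.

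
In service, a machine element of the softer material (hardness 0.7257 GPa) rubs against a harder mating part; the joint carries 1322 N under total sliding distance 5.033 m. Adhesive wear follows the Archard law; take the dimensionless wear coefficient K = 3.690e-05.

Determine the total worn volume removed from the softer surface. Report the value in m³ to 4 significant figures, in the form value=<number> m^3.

Intermediates appear rounded, and each operation runs at full float precision; one final rounding to four significant figures.
Hardness H = 0.7257 GPa = 7.257e+08 Pa.
As SI base values: W = 1322 N, H = 7.257e+08 Pa, K = 3.690e-05.
The Archard volume V = K·W·L/H = 3.690e-05 · 1322 · 5.033 / 7.257e+08 = 3.383e-10 m³.

value=3.383e-10 m^3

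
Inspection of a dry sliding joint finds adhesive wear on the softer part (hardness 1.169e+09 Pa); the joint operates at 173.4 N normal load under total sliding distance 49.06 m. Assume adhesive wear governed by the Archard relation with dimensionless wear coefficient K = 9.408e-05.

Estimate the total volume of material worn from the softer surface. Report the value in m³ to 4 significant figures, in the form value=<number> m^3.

The computation runs at full precision — the intermediates are shown rounded — rounded once at the end to four significant digits.
SI base units throughout: W = 173.4 N, H = 1.169e+09 Pa, K = 9.408e-05.
Archard relation: V = K·W·L/H = 9.408e-05 · 173.4 · 49.06 / 1.169e+09 = 6.846e-10 m³.

value=6.846e-10 m^3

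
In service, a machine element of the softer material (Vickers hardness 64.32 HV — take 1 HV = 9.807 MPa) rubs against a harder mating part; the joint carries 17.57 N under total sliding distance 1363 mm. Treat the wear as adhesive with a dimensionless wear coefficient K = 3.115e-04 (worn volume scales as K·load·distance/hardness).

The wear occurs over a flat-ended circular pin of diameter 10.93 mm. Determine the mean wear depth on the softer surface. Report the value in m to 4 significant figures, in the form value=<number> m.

The computation maintains exact precision. The intermediates appear rounded — rounded just once: 4 significant digits.
Distance covered L = 1363 mm = 1.363 m.
Hardness H = 64.32 HV × 9.807 MPa/HV = 630.8 MPa = 6.308e+08 Pa.
Pin diameter d = 10.93 mm = 0.01093 m. Contact area A = π·d²/4 = π·(0.01093 m)²/4 = 9.383e-05 m².
SI base units throughout: W = 17.57 N, H = 6.308e+08 Pa, K = 3.115e-04.
Archard relation: V = K·W·L/H = 3.115e-04 · 17.57 · 1.363 / 6.308e+08 = 1.183e-11 m³.
Depth h = V/A = 1.183e-11 / 9.383e-05 = 1.260e-07 m.

value=1.260e-07 m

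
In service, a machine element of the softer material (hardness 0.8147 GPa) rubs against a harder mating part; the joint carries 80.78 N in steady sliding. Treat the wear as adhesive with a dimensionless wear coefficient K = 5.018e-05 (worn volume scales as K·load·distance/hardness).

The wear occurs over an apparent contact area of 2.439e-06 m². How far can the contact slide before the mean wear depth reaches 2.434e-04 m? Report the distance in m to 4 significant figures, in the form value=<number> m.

Every step holds exact precision. Intermediate values are shown rounded, and one last rounding, at 4 significant figures.
Hardness H = 0.8147 GPa = 8.147e+08 Pa.
As SI base values: W = 80.78 N, H = 8.147e+08 Pa, K = 5.018e-05.
At the depth limit, V_lim = h_lim·A = 2.434e-04 · 2.439e-06 = 5.937e-10 m³.
Sliding life L = V_lim·H/(K·W) = 5.937e-10 · 8.147e+08 / (5.018e-05 · 80.78) = 119.3 m.

value=119.3 m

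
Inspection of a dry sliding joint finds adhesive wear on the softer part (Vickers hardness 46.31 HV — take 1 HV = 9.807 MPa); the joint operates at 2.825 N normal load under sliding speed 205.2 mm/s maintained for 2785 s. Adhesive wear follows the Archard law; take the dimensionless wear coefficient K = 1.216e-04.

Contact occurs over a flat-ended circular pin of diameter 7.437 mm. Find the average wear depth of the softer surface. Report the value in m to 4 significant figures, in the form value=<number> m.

The intermediates appear rounded, and the computation maintains full float precision, and rounded once at the end: 4 significant figures.
Convert: Sliding speed v = 205.2 mm/s = 0.2052 m/s. Path length L = v·t = 0.2052 m/s × 2785 s = 571.5 m.
Convert: Hardness H = 46.31 HV × 9.807 MPa/HV = 454.2 MPa = 4.542e+08 Pa.
Convert: Pin diameter d = 7.437 mm = 0.007437 m. Contact area A = π·d²/4 = π·(0.007437 m)²/4 = 4.344e-05 m².
In SI base units: W = 2.825 N, H = 4.542e+08 Pa, K = 1.216e-04.
By Archard's law, V = K·W·L/H = 1.216e-04 · 2.825 · 571.5 / 4.542e+08 = 4.323e-10 m³.
Average depth h = V/A = 4.323e-10 / 4.344e-05 = 9.951e-06 m.

value=9.951e-06 m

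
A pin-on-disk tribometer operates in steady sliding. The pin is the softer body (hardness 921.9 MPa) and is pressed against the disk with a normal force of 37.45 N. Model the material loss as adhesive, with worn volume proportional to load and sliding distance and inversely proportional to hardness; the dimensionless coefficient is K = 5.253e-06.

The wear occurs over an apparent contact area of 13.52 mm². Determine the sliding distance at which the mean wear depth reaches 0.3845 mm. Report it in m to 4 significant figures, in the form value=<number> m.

value=2.436e+04 m

Each operation holds full float precision; quoted intermediates are rounded, and one final rounding to 4 significant digits.
Hardness H = 921.9 MPa = 9.219e+08 Pa.
Contact area A = 13.52 mm² = 1.352e-05 m².
Depth limit h_lim = 0.3845 mm = 3.845e-04 m.
Expressed in SI base units: W = 37.45 N, H = 9.219e+08 Pa, K = 5.253e-06.
At the depth limit, V_lim = h_lim·A = 3.845e-04 · 1.352e-05 = 5.198e-09 m³.
Life L = V_lim·H/(K·W) = 5.198e-09 · 9.219e+08 / (5.253e-06 · 37.45) = 2.436e+04 m.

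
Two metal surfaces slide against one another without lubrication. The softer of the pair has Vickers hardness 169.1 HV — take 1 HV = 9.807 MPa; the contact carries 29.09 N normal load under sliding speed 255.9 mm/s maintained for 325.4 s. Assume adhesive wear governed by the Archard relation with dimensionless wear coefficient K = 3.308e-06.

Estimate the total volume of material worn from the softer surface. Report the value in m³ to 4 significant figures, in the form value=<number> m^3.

value=4.832e-12 m^3

All arithmetic keeps exact precision. The intermediates appear rounded — one final rounding: 4 significant figures.
Sliding speed v = 255.9 mm/s = 0.2559 m/s. Sliding distance L = v·t = 0.2559 m/s × 325.4 s = 83.27 m.
Hardness H = 169.1 HV × 9.807 MPa/HV = 1658 MPa = 1.658e+09 Pa.
In SI base units, W = 29.09 N, H = 1.658e+09 Pa, K = 3.308e-06.
Apply Archard: V = K·W·L/H = 3.308e-06 · 29.09 · 83.27 / 1.658e+09 = 4.832e-12 m³.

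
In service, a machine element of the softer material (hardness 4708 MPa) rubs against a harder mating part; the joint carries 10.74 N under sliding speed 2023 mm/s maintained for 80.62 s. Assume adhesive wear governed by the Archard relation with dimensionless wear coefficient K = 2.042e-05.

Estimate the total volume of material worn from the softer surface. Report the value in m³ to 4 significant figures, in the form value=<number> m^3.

Intermediates appear rounded, and each operation runs at full precision — rounded just once: four significant digits.
Sliding speed v = 2023 mm/s = 2.023 m/s. Distance covered L = v·t = 2.023 m/s × 80.62 s = 163.1 m.
Hardness H = 4708 MPa = 4.708e+09 Pa.
Working in SI base units: W = 10.74 N, H = 4.708e+09 Pa, K = 2.042e-05.
Apply Archard: V = K·W·L/H = 2.042e-05 · 10.74 · 163.1 / 4.708e+09 = 7.597e-12 m³.

value=7.597e-12 m^3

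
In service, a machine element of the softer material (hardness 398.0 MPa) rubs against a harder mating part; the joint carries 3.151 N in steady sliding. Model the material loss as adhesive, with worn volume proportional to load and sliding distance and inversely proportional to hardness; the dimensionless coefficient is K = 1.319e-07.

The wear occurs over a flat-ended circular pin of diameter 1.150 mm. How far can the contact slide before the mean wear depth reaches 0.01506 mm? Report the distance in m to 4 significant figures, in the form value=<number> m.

The intermediates are shown rounded; each operation maintains exact precision, and a lone final rounding to four significant figures.
Convert: Hardness H = 398.0 MPa = 3.980e+08 Pa.
Convert: Pin diameter d = 1.150 mm = 0.001150 m. Contact area A = π·d²/4 = π·(0.001150 m)²/4 = 1.039e-06 m².
Convert: Depth limit h_lim = 0.01506 mm = 1.506e-05 m.
Working in SI base units: W = 3.151 N, H = 3.980e+08 Pa, K = 1.319e-07.
Volume at the limit: V_lim = h_lim·A = 1.506e-05 · 1.039e-06 = 1.564e-11 m³.
So the life L = V_lim·H/(K·W) = 1.564e-11 · 3.980e+08 / (1.319e-07 · 3.151) = 1.498e+04 m.

value=1.498e+04 m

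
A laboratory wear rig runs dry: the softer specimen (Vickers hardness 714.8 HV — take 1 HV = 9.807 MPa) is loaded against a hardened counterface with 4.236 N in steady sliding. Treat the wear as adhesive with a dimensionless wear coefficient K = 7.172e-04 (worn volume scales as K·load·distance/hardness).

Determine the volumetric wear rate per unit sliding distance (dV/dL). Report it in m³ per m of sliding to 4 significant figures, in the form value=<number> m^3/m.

Intermediate values are displayed rounded — each operation holds exact precision. Rounded once at the end, at four significant digits.
Hardness H = 714.8 HV × 9.807 MPa/HV = 7010 MPa = 7.010e+09 Pa.
SI base units throughout: W = 4.236 N, H = 7.010e+09 Pa, K = 7.172e-04.
Volumetric rate dV/dL = K·W/H, so: 7.172e-04 · 4.236 / 7.010e+09 = 4.334e-13 m³/m.

value=4.334e-13 m^3/m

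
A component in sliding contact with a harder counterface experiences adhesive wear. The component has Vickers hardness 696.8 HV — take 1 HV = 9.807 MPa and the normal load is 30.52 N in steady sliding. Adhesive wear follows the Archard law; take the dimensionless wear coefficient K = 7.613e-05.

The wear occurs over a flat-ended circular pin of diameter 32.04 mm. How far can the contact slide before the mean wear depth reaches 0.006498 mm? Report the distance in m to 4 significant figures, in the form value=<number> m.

Every step maintains exact precision — printed values are rounded — one last rounding to 4 significant digits.
Convert: Hardness H = 696.8 HV × 9.807 MPa/HV = 6834 MPa = 6.834e+09 Pa.
Convert: Pin diameter d = 32.04 mm = 0.03204 m. Contact area A = π·d²/4 = π·(0.03204 m)²/4 = 8.063e-04 m².
Convert: Depth limit h_lim = 0.006498 mm = 6.498e-06 m.
In SI base units, W = 30.52 N, H = 6.834e+09 Pa, K = 7.613e-05.
Limit volume V_lim = h_lim·A = 6.498e-06 · 8.063e-04 = 5.239e-09 m³.
Sliding life L = V_lim·H/(K·W) = 5.239e-09 · 6.834e+09 / (7.613e-05 · 30.52) = 1.541e+04 m.

value=1.541e+04 m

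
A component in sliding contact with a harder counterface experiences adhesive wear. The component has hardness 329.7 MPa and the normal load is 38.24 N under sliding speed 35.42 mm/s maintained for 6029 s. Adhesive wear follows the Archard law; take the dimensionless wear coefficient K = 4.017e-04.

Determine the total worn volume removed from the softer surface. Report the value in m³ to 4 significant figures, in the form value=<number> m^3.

The intermediates are shown rounded, and the algebra maintains full float precision. Rounded just once to four significant figures.
Sliding speed v = 35.42 mm/s = 0.03542 m/s. Path length L = v·t = 0.03542 m/s × 6029 s = 213.5 m.
Hardness H = 329.7 MPa = 3.297e+08 Pa.
SI base units throughout: W = 38.24 N, H = 3.297e+08 Pa, K = 4.017e-04.
By Archard's law, V = K·W·L/H = 4.017e-04 · 38.24 · 213.5 / 3.297e+08 = 9.949e-09 m³.

value=9.949e-09 m^3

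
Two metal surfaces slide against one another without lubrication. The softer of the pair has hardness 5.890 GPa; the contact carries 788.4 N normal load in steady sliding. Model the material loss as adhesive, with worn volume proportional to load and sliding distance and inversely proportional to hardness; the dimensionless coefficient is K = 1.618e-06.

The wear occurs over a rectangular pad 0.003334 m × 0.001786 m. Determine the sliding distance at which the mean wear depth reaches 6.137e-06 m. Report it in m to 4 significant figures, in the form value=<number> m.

value=168.7 m

The intermediates are printed rounded, and the algebra carries full float precision. Rounded once at the end to four significant digits.
Hardness H = 5.890 GPa = 5.890e+09 Pa.
Contact area A = 0.003334 m × 0.001786 m = 5.955e-06 m².
SI base units throughout: W = 788.4 N, H = 5.890e+09 Pa, K = 1.618e-06.
Limit volume V_lim = h_lim·A = 6.137e-06 · 5.955e-06 = 3.654e-11 m³.
Sliding life L = V_lim·H/(K·W) = 3.654e-11 · 5.890e+09 / (1.618e-06 · 788.4) = 168.7 m.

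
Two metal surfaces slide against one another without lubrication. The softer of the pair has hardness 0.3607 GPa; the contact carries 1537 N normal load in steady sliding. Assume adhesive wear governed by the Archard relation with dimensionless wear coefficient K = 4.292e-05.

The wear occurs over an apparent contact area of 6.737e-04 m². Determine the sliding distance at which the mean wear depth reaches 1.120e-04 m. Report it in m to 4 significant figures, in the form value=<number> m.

value=412.6 m

All working math runs at exact precision, and intermediates are shown rounded. Rounded once at the end to four significant digits.
Convert: Hardness H = 0.3607 GPa = 3.607e+08 Pa.
As SI base values: W = 1537 N, H = 3.607e+08 Pa, K = 4.292e-05.
Permissible volume V_lim = h_lim·A = 1.120e-04 · 6.737e-04 = 7.545e-08 m³.
So the life L = V_lim·H/(K·W) = 7.545e-08 · 3.607e+08 / (4.292e-05 · 1537) = 412.6 m.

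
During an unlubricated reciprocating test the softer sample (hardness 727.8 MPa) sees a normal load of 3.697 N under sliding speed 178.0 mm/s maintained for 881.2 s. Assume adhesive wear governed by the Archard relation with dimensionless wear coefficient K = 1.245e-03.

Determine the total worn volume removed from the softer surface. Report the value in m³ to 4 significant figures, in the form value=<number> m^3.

The intermediates are displayed rounded — the algebra runs at exact precision. Rounded just once, at 4 significant figures.
Convert: Sliding speed v = 178.0 mm/s = 0.1780 m/s. Total distance L = v·t = 0.1780 m/s × 881.2 s = 156.9 m.
Convert: Hardness H = 727.8 MPa = 7.278e+08 Pa.
In SI base units: W = 3.697 N, H = 7.278e+08 Pa, K = 1.245e-03.
Archard volume V = K·W·L/H = 1.245e-03 · 3.697 · 156.9 / 7.278e+08 = 9.920e-10 m³.

value=9.920e-10 m^3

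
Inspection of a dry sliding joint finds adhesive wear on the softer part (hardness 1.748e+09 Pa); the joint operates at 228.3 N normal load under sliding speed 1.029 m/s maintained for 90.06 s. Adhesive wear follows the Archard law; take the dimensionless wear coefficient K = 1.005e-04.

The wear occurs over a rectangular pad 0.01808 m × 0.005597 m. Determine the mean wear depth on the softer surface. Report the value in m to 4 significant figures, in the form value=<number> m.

The intermediates are shown rounded; all working math runs at full precision. Rounded just once: four significant digits.
Sliding distance L = v·t = 1.029 m/s × 90.06 s = 92.67 m.
Contact area A = 0.01808 m × 0.005597 m = 1.012e-04 m².
Expressed in SI base units: W = 228.3 N, H = 1.748e+09 Pa, K = 1.005e-04.
Wear volume V = K·W·L/H = 1.005e-04 · 228.3 · 92.67 / 1.748e+09 = 1.216e-09 m³.
Depth of wear h = V/A = 1.216e-09 / 1.012e-04 = 1.202e-05 m.

value=1.202e-05 m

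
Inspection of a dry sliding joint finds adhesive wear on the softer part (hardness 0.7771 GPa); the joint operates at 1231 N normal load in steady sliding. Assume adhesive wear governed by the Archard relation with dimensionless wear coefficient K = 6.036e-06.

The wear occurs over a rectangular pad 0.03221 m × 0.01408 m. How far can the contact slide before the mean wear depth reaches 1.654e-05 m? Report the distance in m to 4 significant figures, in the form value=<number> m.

Shown intermediates are rounded. All arithmetic keeps exact precision. Rounded once at the end to four significant figures.
Convert: Hardness H = 0.7771 GPa = 7.771e+08 Pa.
Convert: Contact area A = 0.03221 m × 0.01408 m = 4.535e-04 m².
In SI base units, W = 1231 N, H = 7.771e+08 Pa, K = 6.036e-06.
Wearable volume V_lim = h_lim·A = 1.654e-05 · 4.535e-04 = 7.501e-09 m³.
So the life L = V_lim·H/(K·W) = 7.501e-09 · 7.771e+08 / (6.036e-06 · 1231) = 784.5 m.

value=784.5 m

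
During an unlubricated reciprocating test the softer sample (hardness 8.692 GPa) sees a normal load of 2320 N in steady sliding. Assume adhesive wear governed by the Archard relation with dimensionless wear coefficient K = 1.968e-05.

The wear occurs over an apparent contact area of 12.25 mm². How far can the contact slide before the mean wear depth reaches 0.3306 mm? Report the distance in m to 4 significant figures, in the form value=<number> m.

value=771.0 m

Each operation maintains full float precision, and the intermediates are shown rounded. Rounded once at the end to 4 significant figures.
Convert: Hardness H = 8.692 GPa = 8.692e+09 Pa.
Convert: Contact area A = 12.25 mm² = 1.225e-05 m².
Convert: Depth limit h_lim = 0.3306 mm = 3.306e-04 m.
In SI base units, W = 2320 N, H = 8.692e+09 Pa, K = 1.968e-05.
Volume at the limit: V_lim = h_lim·A = 3.306e-04 · 1.225e-05 = 4.050e-09 m³.
Life L = V_lim·H/(K·W) = 4.050e-09 · 8.692e+09 / (1.968e-05 · 2320) = 771.0 m.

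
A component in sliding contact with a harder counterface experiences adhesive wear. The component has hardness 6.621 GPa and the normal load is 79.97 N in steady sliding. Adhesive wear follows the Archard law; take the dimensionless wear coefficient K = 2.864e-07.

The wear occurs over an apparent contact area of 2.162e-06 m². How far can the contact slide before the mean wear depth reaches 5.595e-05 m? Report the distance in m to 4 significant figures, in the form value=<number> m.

value=3.497e+04 m

The intermediates are printed rounded, and all arithmetic keeps full precision — one last rounding, at four significant digits.
Hardness H = 6.621 GPa = 6.621e+09 Pa.
In SI base units: W = 79.97 N, H = 6.621e+09 Pa, K = 2.864e-07.
Volume at the limit: V_lim = h_lim·A = 5.595e-05 · 2.162e-06 = 1.210e-10 m³.
So the life L = V_lim·H/(K·W) = 1.210e-10 · 6.621e+09 / (2.864e-07 · 79.97) = 3.497e+04 m.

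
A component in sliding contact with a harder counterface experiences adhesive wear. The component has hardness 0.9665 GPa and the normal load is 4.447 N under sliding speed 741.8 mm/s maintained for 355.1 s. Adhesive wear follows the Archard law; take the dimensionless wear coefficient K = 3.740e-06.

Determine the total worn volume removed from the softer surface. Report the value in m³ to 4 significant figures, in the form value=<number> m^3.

value=4.533e-12 m^3

The computation carries exact precision, and intermediates appear rounded, and a single final rounding: four significant figures.
Sliding speed v = 741.8 mm/s = 0.7418 m/s. Total distance L = v·t = 0.7418 m/s × 355.1 s = 263.4 m.
Hardness H = 0.9665 GPa = 9.665e+08 Pa.
In SI base units: W = 4.447 N, H = 9.665e+08 Pa, K = 3.740e-06.
Apply Archard: V = K·W·L/H = 3.740e-06 · 4.447 · 263.4 / 9.665e+08 = 4.533e-12 m³.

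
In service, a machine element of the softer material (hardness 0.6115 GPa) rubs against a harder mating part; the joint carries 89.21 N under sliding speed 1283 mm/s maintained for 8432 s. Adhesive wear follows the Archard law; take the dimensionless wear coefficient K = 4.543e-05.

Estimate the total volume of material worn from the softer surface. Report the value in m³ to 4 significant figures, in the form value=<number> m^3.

Every step holds full precision; intermediate values appear rounded, and rounded just once, at four significant digits.
Convert: Sliding speed v = 1283 mm/s = 1.283 m/s. Distance L = v·t = 1.283 m/s × 8432 s = 1.082e+04 m.
Convert: Hardness H = 0.6115 GPa = 6.115e+08 Pa.
In SI base units: W = 89.21 N, H = 6.115e+08 Pa, K = 4.543e-05.
Archard volume V = K·W·L/H = 4.543e-05 · 89.21 · 1.082e+04 / 6.115e+08 = 7.170e-08 m³.

value=7.170e-08 m^3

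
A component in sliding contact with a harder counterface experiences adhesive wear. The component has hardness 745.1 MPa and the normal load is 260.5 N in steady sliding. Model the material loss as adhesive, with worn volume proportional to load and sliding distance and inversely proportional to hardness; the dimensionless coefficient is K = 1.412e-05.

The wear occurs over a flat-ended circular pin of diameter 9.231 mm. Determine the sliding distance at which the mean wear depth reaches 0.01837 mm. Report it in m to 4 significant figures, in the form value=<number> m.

value=249.0 m

Intermediates are printed rounded, and the algebra runs at exact precision. Rounded once at the end to four significant figures.
Hardness H = 745.1 MPa = 7.451e+08 Pa.
Pin diameter d = 9.231 mm = 0.009231 m. Contact area A = π·d²/4 = π·(0.009231 m)²/4 = 6.692e-05 m².
Depth limit h_lim = 0.01837 mm = 1.837e-05 m.
As SI base values: W = 260.5 N, H = 7.451e+08 Pa, K = 1.412e-05.
Wearable volume V_lim = h_lim·A = 1.837e-05 · 6.692e-05 = 1.229e-09 m³.
Life L = V_lim·H/(K·W) = 1.229e-09 · 7.451e+08 / (1.412e-05 · 260.5) = 249.0 m.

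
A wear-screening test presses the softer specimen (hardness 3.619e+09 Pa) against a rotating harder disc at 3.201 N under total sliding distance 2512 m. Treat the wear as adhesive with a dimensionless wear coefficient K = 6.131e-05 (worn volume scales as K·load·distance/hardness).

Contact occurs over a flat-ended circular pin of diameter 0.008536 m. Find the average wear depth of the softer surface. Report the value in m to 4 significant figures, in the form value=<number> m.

The algebra keeps exact precision; quoted intermediates are rounded — a single final rounding to four significant figures.
Contact area A = π·d²/4 = π·(0.008536 m)²/4 = 5.723e-05 m².
As SI base values: W = 3.201 N, H = 3.619e+09 Pa, K = 6.131e-05.
The Archard volume V = K·W·L/H = 6.131e-05 · 3.201 · 2512 / 3.619e+09 = 1.362e-10 m³.
Average depth h = V/A = 1.362e-10 / 5.723e-05 = 2.380e-06 m.

value=2.380e-06 m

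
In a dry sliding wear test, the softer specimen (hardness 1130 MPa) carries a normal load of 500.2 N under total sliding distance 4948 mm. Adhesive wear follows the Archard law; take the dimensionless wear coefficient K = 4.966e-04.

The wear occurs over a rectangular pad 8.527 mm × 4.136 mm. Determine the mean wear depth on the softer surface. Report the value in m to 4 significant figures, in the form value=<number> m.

value=3.084e-05 m

Every step runs at full precision; intermediate values are printed rounded — one last rounding, at 4 significant figures.
Distance L = 4948 mm = 4.948 m.
Hardness H = 1130 MPa = 1.130e+09 Pa.
Pad sides 8.527 mm × 4.136 mm = 0.008527 m × 0.004136 m. Contact area A = 0.008527 m × 0.004136 m = 3.527e-05 m².
Expressed in SI base units: W = 500.2 N, H = 1.130e+09 Pa, K = 4.966e-04.
Worn volume V = K·W·L/H = 4.966e-04 · 500.2 · 4.948 / 1.130e+09 = 1.088e-09 m³.
Mean wear depth h = V/A = 1.088e-09 / 3.527e-05 = 3.084e-05 m.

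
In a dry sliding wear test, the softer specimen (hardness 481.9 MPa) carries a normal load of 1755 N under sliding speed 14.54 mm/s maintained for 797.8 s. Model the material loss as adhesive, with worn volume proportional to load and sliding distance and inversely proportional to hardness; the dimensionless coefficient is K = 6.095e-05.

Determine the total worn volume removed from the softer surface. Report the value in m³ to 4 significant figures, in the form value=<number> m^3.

value=2.575e-09 m^3

The algebra maintains full float precision — the intermediates are shown rounded, and rounded once at the end, at 4 significant figures.
Sliding speed v = 14.54 mm/s = 0.01454 m/s. Distance covered L = v·t = 0.01454 m/s × 797.8 s = 11.60 m.
Hardness H = 481.9 MPa = 4.819e+08 Pa.
In SI base units: W = 1755 N, H = 4.819e+08 Pa, K = 6.095e-05.
Wear volume V = K·W·L/H = 6.095e-05 · 1755 · 11.60 / 4.819e+08 = 2.575e-09 m³.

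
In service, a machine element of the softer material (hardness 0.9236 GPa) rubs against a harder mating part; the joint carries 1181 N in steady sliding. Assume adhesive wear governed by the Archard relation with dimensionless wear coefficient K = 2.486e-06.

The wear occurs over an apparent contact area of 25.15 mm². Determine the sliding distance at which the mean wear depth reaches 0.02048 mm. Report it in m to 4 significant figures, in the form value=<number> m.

value=162.0 m

The algebra maintains exact precision; intermediate values are shown rounded. Rounded just once, at 4 significant digits.
Hardness H = 0.9236 GPa = 9.236e+08 Pa.
Contact area A = 25.15 mm² = 2.515e-05 m².
Depth limit h_lim = 0.02048 mm = 2.048e-05 m.
Restated in SI base units: W = 1181 N, H = 9.236e+08 Pa, K = 2.486e-06.
Permissible volume V_lim = h_lim·A = 2.048e-05 · 2.515e-05 = 5.151e-10 m³.
Inverting, life L = V_lim·H/(K·W) = 5.151e-10 · 9.236e+08 / (2.486e-06 · 1181) = 162.0 m.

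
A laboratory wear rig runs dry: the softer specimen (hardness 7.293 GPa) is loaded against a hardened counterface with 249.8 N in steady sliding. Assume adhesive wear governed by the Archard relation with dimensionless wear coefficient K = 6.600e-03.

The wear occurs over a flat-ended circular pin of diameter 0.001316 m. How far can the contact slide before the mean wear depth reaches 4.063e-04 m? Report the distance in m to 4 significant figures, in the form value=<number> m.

The algebra carries full precision — intermediates are printed rounded, and a single final rounding: four significant digits.
Convert: Hardness H = 7.293 GPa = 7.293e+09 Pa.
Convert: Contact area A = π·d²/4 = π·(0.001316 m)²/4 = 1.360e-06 m².
Working in SI base units: W = 249.8 N, H = 7.293e+09 Pa, K = 6.600e-03.
Wearable volume V_lim = h_lim·A = 4.063e-04 · 1.360e-06 = 5.526e-10 m³.
Sliding life L = V_lim·H/(K·W) = 5.526e-10 · 7.293e+09 / (6.600e-03 · 249.8) = 2.445 m.

value=2.445 m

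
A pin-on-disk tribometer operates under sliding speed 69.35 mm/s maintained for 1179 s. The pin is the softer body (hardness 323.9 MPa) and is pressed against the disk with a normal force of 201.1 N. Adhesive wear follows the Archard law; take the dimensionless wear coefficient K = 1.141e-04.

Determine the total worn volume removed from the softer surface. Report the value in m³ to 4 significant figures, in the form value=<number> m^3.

value=5.792e-09 m^3

The algebra holds full precision, and the intermediates are displayed rounded, and one last rounding, at 4 significant figures.
Sliding speed v = 69.35 mm/s = 0.06935 m/s. Distance L = v·t = 0.06935 m/s × 1179 s = 81.76 m.
Hardness H = 323.9 MPa = 3.239e+08 Pa.
Collected in SI base units: W = 201.1 N, H = 3.239e+08 Pa, K = 1.141e-04.
Wear volume V = K·W·L/H = 1.141e-04 · 201.1 · 81.76 / 3.239e+08 = 5.792e-09 m³.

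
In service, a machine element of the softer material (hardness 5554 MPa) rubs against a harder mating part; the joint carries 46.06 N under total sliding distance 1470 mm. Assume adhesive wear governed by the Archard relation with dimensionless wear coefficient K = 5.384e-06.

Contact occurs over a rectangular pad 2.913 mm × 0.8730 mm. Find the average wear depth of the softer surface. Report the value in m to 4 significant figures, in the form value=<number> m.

All arithmetic keeps full precision. Intermediates are displayed rounded. Rounded once at the end, at four significant digits.
Convert: Distance covered L = 1470 mm = 1.470 m.
Convert: Hardness H = 5554 MPa = 5.554e+09 Pa.
Convert: Pad sides 2.913 mm × 0.8730 mm = 2.913e-03 m × 8.730e-04 m. Contact area A = 2.913e-03 m × 8.730e-04 m = 2.543e-06 m².
Expressed in SI base units: W = 46.06 N, H = 5.554e+09 Pa, K = 5.384e-06.
Apply Archard: V = K·W·L/H = 5.384e-06 · 46.06 · 1.470 / 5.554e+09 = 6.564e-14 m³.
Depth h = V/A = 6.564e-14 / 2.543e-06 = 2.581e-08 m.

value=2.581e-08 m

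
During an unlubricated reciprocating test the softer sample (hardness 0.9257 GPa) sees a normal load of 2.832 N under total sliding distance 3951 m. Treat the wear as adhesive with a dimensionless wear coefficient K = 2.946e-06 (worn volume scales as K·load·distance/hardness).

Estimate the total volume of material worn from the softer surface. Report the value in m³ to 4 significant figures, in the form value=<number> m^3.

value=3.561e-11 m^3

Every step keeps full precision; intermediate values are printed rounded — one final rounding: 4 significant figures.
Convert: Hardness H = 0.9257 GPa = 9.257e+08 Pa.
Restated in SI base units: W = 2.832 N, H = 9.257e+08 Pa, K = 2.946e-06.
Wear volume V = K·W·L/H = 2.946e-06 · 2.832 · 3951 / 9.257e+08 = 3.561e-11 m³.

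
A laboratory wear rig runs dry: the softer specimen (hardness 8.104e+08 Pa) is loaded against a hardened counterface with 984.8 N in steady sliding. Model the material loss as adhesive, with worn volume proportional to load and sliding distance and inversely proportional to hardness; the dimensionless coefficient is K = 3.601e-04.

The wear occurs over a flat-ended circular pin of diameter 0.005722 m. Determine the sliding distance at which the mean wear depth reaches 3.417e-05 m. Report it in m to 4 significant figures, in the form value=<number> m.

Displayed values are rounded; each operation maintains full precision — rounded just once, at 4 significant figures.
Contact area A = π·d²/4 = π·(0.005722 m)²/4 = 2.571e-05 m².
In SI base units, W = 984.8 N, H = 8.104e+08 Pa, K = 3.601e-04.
Limit volume V_lim = h_lim·A = 3.417e-05 · 2.571e-05 = 8.787e-10 m³.
Life L = V_lim·H/(K·W) = 8.787e-10 · 8.104e+08 / (3.601e-04 · 984.8) = 2.008 m.

value=2.008 m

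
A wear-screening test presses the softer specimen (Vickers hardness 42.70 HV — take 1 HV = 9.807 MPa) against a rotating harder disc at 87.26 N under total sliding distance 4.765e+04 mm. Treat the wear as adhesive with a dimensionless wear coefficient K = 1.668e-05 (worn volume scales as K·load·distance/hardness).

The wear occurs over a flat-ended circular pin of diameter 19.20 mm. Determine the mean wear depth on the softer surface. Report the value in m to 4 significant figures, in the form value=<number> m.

value=5.720e-07 m

The computation runs at exact precision; the intermediates are shown rounded; a lone final rounding to 4 significant digits.
Convert: The distance L = 4.765e+04 mm = 47.65 m.
Convert: Hardness H = 42.70 HV × 9.807 MPa/HV = 418.8 MPa = 4.188e+08 Pa.
Convert: Pin diameter d = 19.20 mm = 0.01920 m. Contact area A = π·d²/4 = π·(0.01920 m)²/4 = 2.895e-04 m².
Expressed in SI base units: W = 87.26 N, H = 4.188e+08 Pa, K = 1.668e-05.
Worn volume V = K·W·L/H = 1.668e-05 · 87.26 · 47.65 / 4.188e+08 = 1.656e-10 m³.
Depth h = V/A = 1.656e-10 / 2.895e-04 = 5.720e-07 m.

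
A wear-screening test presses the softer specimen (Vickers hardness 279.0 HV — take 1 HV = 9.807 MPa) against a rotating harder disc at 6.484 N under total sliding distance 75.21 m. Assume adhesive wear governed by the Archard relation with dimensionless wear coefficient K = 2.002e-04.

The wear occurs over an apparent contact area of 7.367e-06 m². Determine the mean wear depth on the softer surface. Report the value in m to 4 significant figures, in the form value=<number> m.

The intermediates are printed rounded; the computation runs at full precision, and rounded once at the end: 4 significant figures.
Hardness H = 279.0 HV × 9.807 MPa/HV = 2736 MPa = 2.736e+09 Pa.
Restated in SI base units: W = 6.484 N, H = 2.736e+09 Pa, K = 2.002e-04.
Archard volume V = K·W·L/H = 2.002e-04 · 6.484 · 75.21 / 2.736e+09 = 3.568e-11 m³.
Average depth h = V/A = 3.568e-11 / 7.367e-06 = 4.843e-06 m.

value=4.843e-06 m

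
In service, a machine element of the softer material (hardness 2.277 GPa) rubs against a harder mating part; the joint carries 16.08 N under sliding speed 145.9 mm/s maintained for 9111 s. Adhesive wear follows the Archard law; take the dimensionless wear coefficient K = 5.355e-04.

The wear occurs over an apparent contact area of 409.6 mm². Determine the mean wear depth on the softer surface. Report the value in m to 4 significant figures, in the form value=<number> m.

value=1.227e-05 m

The intermediates appear rounded; each operation carries exact precision; rounded just once to 4 significant figures.
Convert: Sliding speed v = 145.9 mm/s = 0.1459 m/s. Distance L = v·t = 0.1459 m/s × 9111 s = 1329 m.
Convert: Hardness H = 2.277 GPa = 2.277e+09 Pa.
Convert: Contact area A = 409.6 mm² = 4.096e-04 m².
In SI base units: W = 16.08 N, H = 2.277e+09 Pa, K = 5.355e-04.
Volume removed: V = K·W·L/H = 5.355e-04 · 16.08 · 1329 / 2.277e+09 = 5.027e-09 m³.
Depth of wear h = V/A = 5.027e-09 / 4.096e-04 = 1.227e-05 m.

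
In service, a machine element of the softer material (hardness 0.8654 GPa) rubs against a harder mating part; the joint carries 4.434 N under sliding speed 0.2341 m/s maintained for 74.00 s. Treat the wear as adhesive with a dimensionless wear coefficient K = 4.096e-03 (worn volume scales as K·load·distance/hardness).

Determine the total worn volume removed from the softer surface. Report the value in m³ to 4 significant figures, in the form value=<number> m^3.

value=3.636e-10 m^3

Intermediates are shown rounded. The computation runs at full precision; rounded just once to 4 significant figures.
Convert: Path length L = v·t = 0.2341 m/s × 74.00 s = 17.32 m.
Convert: Hardness H = 0.8654 GPa = 8.654e+08 Pa.
SI base units throughout: W = 4.434 N, H = 8.654e+08 Pa, K = 4.096e-03.
By Archard's law, V = K·W·L/H = 4.096e-03 · 4.434 · 17.32 / 8.654e+08 = 3.636e-10 m³.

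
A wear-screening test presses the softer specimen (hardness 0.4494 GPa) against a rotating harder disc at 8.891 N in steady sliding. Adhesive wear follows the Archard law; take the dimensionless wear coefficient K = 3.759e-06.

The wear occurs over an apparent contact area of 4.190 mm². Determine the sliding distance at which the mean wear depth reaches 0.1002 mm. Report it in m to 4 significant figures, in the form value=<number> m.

Quoted intermediates are rounded. All arithmetic keeps exact precision. Rounded just once, at 4 significant figures.
Hardness H = 0.4494 GPa = 4.494e+08 Pa.
Contact area A = 4.190 mm² = 4.190e-06 m².
Depth limit h_lim = 0.1002 mm = 1.002e-04 m.
In SI base units, W = 8.891 N, H = 4.494e+08 Pa, K = 3.759e-06.
Limit volume V_lim = h_lim·A = 1.002e-04 · 4.190e-06 = 4.198e-10 m³.
So the life L = V_lim·H/(K·W) = 4.198e-10 · 4.494e+08 / (3.759e-06 · 8.891) = 5645 m.

value=5645 m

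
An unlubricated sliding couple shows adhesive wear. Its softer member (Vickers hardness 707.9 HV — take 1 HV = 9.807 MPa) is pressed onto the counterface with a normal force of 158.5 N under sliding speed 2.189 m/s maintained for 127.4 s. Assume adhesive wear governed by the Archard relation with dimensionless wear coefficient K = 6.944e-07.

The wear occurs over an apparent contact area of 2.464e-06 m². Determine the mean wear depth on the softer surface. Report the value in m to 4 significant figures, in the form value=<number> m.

value=1.794e-06 m

Intermediate values are shown rounded — the algebra runs at full float precision. Rounded just once: 4 significant digits.
Convert: Distance L = v·t = 2.189 m/s × 127.4 s = 278.9 m.
Convert: Hardness H = 707.9 HV × 9.807 MPa/HV = 6942 MPa = 6.942e+09 Pa.
In SI base units: W = 158.5 N, H = 6.942e+09 Pa, K = 6.944e-07.
Wear volume V = K·W·L/H = 6.944e-07 · 158.5 · 278.9 / 6.942e+09 = 4.421e-12 m³.
Mean depth h = V/A = 4.421e-12 / 2.464e-06 = 1.794e-06 m.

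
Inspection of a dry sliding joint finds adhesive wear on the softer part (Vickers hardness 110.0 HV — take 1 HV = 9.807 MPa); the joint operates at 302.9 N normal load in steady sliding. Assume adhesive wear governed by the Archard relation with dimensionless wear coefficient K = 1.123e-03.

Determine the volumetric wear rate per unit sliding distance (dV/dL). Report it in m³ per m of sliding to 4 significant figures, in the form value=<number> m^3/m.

Intermediates appear rounded — all working math maintains full precision; a single final rounding: four significant digits.
Convert: Hardness H = 110.0 HV × 9.807 MPa/HV = 1079 MPa = 1.079e+09 Pa.
SI base units throughout: W = 302.9 N, H = 1.079e+09 Pa, K = 1.123e-03.
Volumetric rate dV/dL = K·W/H (no L dependence): 1.123e-03 · 302.9 / 1.079e+09 = 3.153e-10 m³/m.

value=3.153e-10 m^3/m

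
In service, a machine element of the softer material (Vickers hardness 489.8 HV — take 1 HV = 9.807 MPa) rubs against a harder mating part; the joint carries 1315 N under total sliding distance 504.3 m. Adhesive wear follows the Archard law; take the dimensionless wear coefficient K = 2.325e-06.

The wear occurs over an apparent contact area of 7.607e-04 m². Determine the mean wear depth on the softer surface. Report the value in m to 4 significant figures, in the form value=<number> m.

Intermediates are printed rounded, and the algebra keeps full precision; rounded once at the end to four significant digits.
Hardness H = 489.8 HV × 9.807 MPa/HV = 4803 MPa = 4.803e+09 Pa.
Restated in SI base units: W = 1315 N, H = 4.803e+09 Pa, K = 2.325e-06.
Apply Archard: V = K·W·L/H = 2.325e-06 · 1315 · 504.3 / 4.803e+09 = 3.210e-10 m³.
Depth of wear h = V/A = 3.210e-10 / 7.607e-04 = 4.220e-07 m.

value=4.220e-07 m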